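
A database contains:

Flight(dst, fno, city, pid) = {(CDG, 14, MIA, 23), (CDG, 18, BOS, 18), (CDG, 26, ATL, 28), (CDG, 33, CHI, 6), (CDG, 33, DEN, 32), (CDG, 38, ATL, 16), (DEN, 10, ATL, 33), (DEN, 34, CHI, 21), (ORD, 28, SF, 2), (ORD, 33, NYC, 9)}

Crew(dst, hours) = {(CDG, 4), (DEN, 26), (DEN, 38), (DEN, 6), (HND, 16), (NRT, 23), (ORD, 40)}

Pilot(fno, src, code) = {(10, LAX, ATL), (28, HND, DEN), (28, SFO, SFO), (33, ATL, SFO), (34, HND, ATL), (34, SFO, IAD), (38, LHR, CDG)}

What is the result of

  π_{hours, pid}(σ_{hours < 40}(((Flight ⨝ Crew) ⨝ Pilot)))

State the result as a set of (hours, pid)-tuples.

{(26, 21), (26, 33), (38, 21), (38, 33), (4, 16), (4, 32), (4, 6), (6, 21), (6, 33)}

Flight ⋈ Crew (natural join on dst): {(CDG, 14, MIA, 23, 4), (CDG, 18, BOS, 18, 4), (CDG, 26, ATL, 28, 4), (CDG, 33, CHI, 6, 4), (CDG, 33, DEN, 32, 4), (CDG, 38, ATL, 16, 4), (DEN, 10, ATL, 33, 26), (DEN, 10, ATL, 33, 38), (DEN, 10, ATL, 33, 6), (DEN, 34, CHI, 21, 26), (DEN, 34, CHI, 21, 38), (DEN, 34, CHI, 21, 6), (ORD, 28, SF, 2, 40), (ORD, 33, NYC, 9, 40)}
(Flight ⨝ Crew) ⋈ Pilot (natural join on fno): {(CDG, 33, CHI, 6, 4, ATL, SFO), (CDG, 33, DEN, 32, 4, ATL, SFO), (CDG, 38, ATL, 16, 4, LHR, CDG), (DEN, 10, ATL, 33, 26, LAX, ATL), (DEN, 10, ATL, 33, 38, LAX, ATL), (DEN, 10, ATL, 33, 6, LAX, ATL), (DEN, 34, CHI, 21, 26, HND, ATL), (DEN, 34, CHI, 21, 26, SFO, IAD), (DEN, 34, CHI, 21, 38, HND, ATL), (DEN, 34, CHI, 21, 38, SFO, IAD), (DEN, 34, CHI, 21, 6, HND, ATL), (DEN, 34, CHI, 21, 6, SFO, IAD), (ORD, 28, SF, 2, 40, HND, DEN), (ORD, 28, SF, 2, 40, SFO, SFO), (ORD, 33, NYC, 9, 40, ATL, SFO)}
Selection hours < 40: {(CDG, 33, CHI, 6, 4, ATL, SFO), (CDG, 33, DEN, 32, 4, ATL, SFO), (CDG, 38, ATL, 16, 4, LHR, CDG), (DEN, 10, ATL, 33, 26, LAX, ATL), (DEN, 10, ATL, 33, 38, LAX, ATL), (DEN, 10, ATL, 33, 6, LAX, ATL), (DEN, 34, CHI, 21, 26, HND, ATL), (DEN, 34, CHI, 21, 26, SFO, IAD), (DEN, 34, CHI, 21, 38, HND, ATL), (DEN, 34, CHI, 21, 38, SFO, IAD), (DEN, 34, CHI, 21, 6, HND, ATL), (DEN, 34, CHI, 21, 6, SFO, IAD)}
π[hours, pid]: project onto (hours, pid) (3 duplicate(s) eliminated) → {(26, 21), (26, 33), (38, 21), (38, 33), (4, 16), (4, 32), (4, 6), (6, 21), (6, 33)}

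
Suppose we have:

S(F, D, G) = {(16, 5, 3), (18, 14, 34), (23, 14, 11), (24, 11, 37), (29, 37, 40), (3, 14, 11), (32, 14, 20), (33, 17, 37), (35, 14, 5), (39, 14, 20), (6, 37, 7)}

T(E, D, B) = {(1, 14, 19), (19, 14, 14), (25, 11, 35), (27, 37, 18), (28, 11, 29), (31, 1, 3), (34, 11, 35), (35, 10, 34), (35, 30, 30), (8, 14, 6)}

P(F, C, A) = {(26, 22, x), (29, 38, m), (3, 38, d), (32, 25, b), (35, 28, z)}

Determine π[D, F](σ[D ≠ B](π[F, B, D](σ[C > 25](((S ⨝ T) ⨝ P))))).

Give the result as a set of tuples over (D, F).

Natural join on D: {(18, 14, 34, 1, 19), (18, 14, 34, 19, 14), (18, 14, 34, 8, 6), (23, 14, 11, 1, 19), (23, 14, 11, 19, 14), (23, 14, 11, 8, 6), (24, 11, 37, 25, 35), (24, 11, 37, 28, 29), (24, 11, 37, 34, 35), (29, 37, 40, 27, 18), (3, 14, 11, 1, 19), (3, 14, 11, 19, 14), (3, 14, 11, 8, 6), (32, 14, 20, 1, 19), (32, 14, 20, 19, 14), (32, 14, 20, 8, 6), (35, 14, 5, 1, 19), (35, 14, 5, 19, 14), (35, 14, 5, 8, 6), (39, 14, 20, 1, 19), (39, 14, 20, 19, 14), (39, 14, 20, 8, 6), (6, 37, 7, 27, 18)}
Natural join on F: {(29, 37, 40, 27, 18, 38, m), (3, 14, 11, 1, 19, 38, d), (3, 14, 11, 19, 14, 38, d), (3, 14, 11, 8, 6, 38, d), (32, 14, 20, 1, 19, 25, b), (32, 14, 20, 19, 14, 25, b), (32, 14, 20, 8, 6, 25, b), (35, 14, 5, 1, 19, 28, z), (35, 14, 5, 19, 14, 28, z), (35, 14, 5, 8, 6, 28, z)}
Selection C > 25: {(29, 37, 40, 27, 18, 38, m), (3, 14, 11, 1, 19, 38, d), (3, 14, 11, 19, 14, 38, d), (3, 14, 11, 8, 6, 38, d), (35, 14, 5, 1, 19, 28, z), (35, 14, 5, 19, 14, 28, z), (35, 14, 5, 8, 6, 28, z)}
Projecting to F, B, D: {(29, 18, 37), (3, 14, 14), (3, 19, 14), (3, 6, 14), (35, 14, 14), (35, 19, 14), (35, 6, 14)}
Selection D ≠ B: {(29, 18, 37), (3, 19, 14), (3, 6, 14), (35, 19, 14), (35, 6, 14)}
Projecting to D, F (2 duplicate(s) eliminated): {(14, 3), (14, 35), (37, 29)}

{(14, 3), (14, 35), (37, 29)}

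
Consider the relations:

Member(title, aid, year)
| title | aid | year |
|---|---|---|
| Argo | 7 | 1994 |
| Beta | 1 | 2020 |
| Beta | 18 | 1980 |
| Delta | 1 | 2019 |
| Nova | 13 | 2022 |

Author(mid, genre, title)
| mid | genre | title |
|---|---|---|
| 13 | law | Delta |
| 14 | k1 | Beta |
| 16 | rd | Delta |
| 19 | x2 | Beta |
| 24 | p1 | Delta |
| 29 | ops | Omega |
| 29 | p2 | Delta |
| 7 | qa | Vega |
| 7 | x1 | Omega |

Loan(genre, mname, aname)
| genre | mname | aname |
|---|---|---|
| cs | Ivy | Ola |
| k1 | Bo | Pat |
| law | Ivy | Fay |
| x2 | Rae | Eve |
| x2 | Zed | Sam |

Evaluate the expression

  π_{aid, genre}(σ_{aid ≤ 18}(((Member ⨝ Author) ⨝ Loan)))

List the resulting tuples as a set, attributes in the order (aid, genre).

{(1, k1), (1, law), (1, x2), (18, k1), (18, x2)}

Joining Member and Author on title yields {(Beta, 1, 2020, 14, k1), (Beta, 1, 2020, 19, x2), (Beta, 18, 1980, 14, k1), (Beta, 18, 1980, 19, x2), (Delta, 1, 2019, 13, law), (Delta, 1, 2019, 16, rd), (Delta, 1, 2019, 24, p1), (Delta, 1, 2019, 29, p2)}.
Joining (Member ⨝ Author) and Loan on genre yields {(Beta, 1, 2020, 14, k1, Bo, Pat), (Beta, 1, 2020, 19, x2, Rae, Eve), (Beta, 1, 2020, 19, x2, Zed, Sam), (Beta, 18, 1980, 14, k1, Bo, Pat), (Beta, 18, 1980, 19, x2, Rae, Eve), (Beta, 18, 1980, 19, x2, Zed, Sam), (Delta, 1, 2019, 13, law, Ivy, Fay)}.
σ[aid ≤ 18]: keep tuples satisfying aid ≤ 18 → {(Beta, 1, 2020, 14, k1, Bo, Pat), (Beta, 1, 2020, 19, x2, Rae, Eve), (Beta, 1, 2020, 19, x2, Zed, Sam), (Beta, 18, 1980, 14, k1, Bo, Pat), (Beta, 18, 1980, 19, x2, Rae, Eve), (Beta, 18, 1980, 19, x2, Zed, Sam), (Delta, 1, 2019, 13, law, Ivy, Fay)}
π[aid, genre]: project onto (aid, genre) (2 duplicate(s) eliminated) → {(1, k1), (1, law), (1, x2), (18, k1), (18, x2)}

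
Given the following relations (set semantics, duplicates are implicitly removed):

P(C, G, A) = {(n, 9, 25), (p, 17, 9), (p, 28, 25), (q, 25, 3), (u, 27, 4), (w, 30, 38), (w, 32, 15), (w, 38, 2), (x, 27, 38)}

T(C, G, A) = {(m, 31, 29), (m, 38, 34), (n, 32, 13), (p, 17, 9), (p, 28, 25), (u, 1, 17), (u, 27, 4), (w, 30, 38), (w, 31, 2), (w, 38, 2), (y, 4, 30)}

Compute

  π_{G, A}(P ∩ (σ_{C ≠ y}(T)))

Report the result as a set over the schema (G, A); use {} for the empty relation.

σ[C ≠ y]: keep tuples satisfying C ≠ y → {(m, 31, 29), (m, 38, 34), (n, 32, 13), (p, 17, 9), (p, 28, 25), (u, 1, 17), (u, 27, 4), (w, 30, 38), (w, 31, 2), (w, 38, 2)}
Taking the intersection: {(p, 17, 9), (p, 28, 25), (u, 27, 4), (w, 30, 38), (w, 38, 2)}
π[G, A]: project onto (G, A) → {(17, 9), (27, 4), (28, 25), (30, 38), (38, 2)}

{(17, 9), (27, 4), (28, 25), (30, 38), (38, 2)}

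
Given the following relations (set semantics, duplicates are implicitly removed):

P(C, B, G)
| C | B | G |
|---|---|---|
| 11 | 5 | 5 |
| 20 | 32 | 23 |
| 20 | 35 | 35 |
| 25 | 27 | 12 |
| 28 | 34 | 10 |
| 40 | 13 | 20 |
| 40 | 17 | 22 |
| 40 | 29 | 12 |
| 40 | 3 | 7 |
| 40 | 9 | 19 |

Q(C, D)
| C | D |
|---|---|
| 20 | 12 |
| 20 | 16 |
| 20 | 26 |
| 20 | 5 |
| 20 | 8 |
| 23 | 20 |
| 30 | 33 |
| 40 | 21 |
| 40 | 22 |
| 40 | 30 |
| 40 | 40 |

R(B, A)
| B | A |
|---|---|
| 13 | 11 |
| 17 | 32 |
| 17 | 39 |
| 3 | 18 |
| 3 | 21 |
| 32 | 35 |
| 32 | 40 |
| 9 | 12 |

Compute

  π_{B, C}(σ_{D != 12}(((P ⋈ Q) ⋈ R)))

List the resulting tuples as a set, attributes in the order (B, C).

{(13, 40), (17, 40), (3, 40), (32, 20), (9, 40)}

P ⋈ Q (natural join on C): {(20, 32, 23, 12), (20, 32, 23, 16), (20, 32, 23, 26), (20, 32, 23, 5), (20, 32, 23, 8), (20, 35, 35, 12), (20, 35, 35, 16), (20, 35, 35, 26), (20, 35, 35, 5), (20, 35, 35, 8), (40, 13, 20, 21), (40, 13, 20, 22), (40, 13, 20, 30), (40, 13, 20, 40), (40, 17, 22, 21), (40, 17, 22, 22), (40, 17, 22, 30), (40, 17, 22, 40), (40, 29, 12, 21), (40, 29, 12, 22), (40, 29, 12, 30), (40, 29, 12, 40), (40, 3, 7, 21), (40, 3, 7, 22), (40, 3, 7, 30), (40, 3, 7, 40), (40, 9, 19, 21), (40, 9, 19, 22), (40, 9, 19, 30), (40, 9, 19, 40)}
(P ⋈ Q) ⋈ R (natural join on B): {(20, 32, 23, 12, 35), (20, 32, 23, 12, 40), (20, 32, 23, 16, 35), (20, 32, 23, 16, 40), (20, 32, 23, 26, 35), (20, 32, 23, 26, 40), (20, 32, 23, 5, 35), (20, 32, 23, 5, 40), (20, 32, 23, 8, 35), (20, 32, 23, 8, 40), (40, 13, 20, 21, 11), (40, 13, 20, 22, 11), (40, 13, 20, 30, 11), (40, 13, 20, 40, 11), (40, 17, 22, 21, 32), (40, 17, 22, 21, 39), (40, 17, 22, 22, 32), (40, 17, 22, 22, 39), (40, 17, 22, 30, 32), (40, 17, 22, 30, 39), (40, 17, 22, 40, 32), (40, 17, 22, 40, 39), (40, 3, 7, 21, 18), (40, 3, 7, 21, 21), (40, 3, 7, 22, 18), (40, 3, 7, 22, 21), (40, 3, 7, 30, 18), (40, 3, 7, 30, 21), (40, 3, 7, 40, 18), (40, 3, 7, 40, 21), (40, 9, 19, 21, 12), (40, 9, 19, 22, 12), (40, 9, 19, 30, 12), (40, 9, 19, 40, 12)}
Filtering on D != 12 leaves {(20, 32, 23, 16, 35), (20, 32, 23, 16, 40), (20, 32, 23, 26, 35), (20, 32, 23, 26, 40), (20, 32, 23, 5, 35), (20, 32, 23, 5, 40), (20, 32, 23, 8, 35), (20, 32, 23, 8, 40), (40, 13, 20, 21, 11), (40, 13, 20, 22, 11), (40, 13, 20, 30, 11), (40, 13, 20, 40, 11), (40, 17, 22, 21, 32), (40, 17, 22, 21, 39), (40, 17, 22, 22, 32), (40, 17, 22, 22, 39), (40, 17, 22, 30, 32), (40, 17, 22, 30, 39), (40, 17, 22, 40, 32), (40, 17, 22, 40, 39), (40, 3, 7, 21, 18), (40, 3, 7, 21, 21), (40, 3, 7, 22, 18), (40, 3, 7, 22, 21), (40, 3, 7, 30, 18), (40, 3, 7, 30, 21), (40, 3, 7, 40, 18), (40, 3, 7, 40, 21), (40, 9, 19, 21, 12), (40, 9, 19, 22, 12), (40, 9, 19, 30, 12), (40, 9, 19, 40, 12)}.
Keep only column(s) B, C (27 duplicate(s) eliminated): {(13, 40), (17, 40), (3, 40), (32, 20), (9, 40)}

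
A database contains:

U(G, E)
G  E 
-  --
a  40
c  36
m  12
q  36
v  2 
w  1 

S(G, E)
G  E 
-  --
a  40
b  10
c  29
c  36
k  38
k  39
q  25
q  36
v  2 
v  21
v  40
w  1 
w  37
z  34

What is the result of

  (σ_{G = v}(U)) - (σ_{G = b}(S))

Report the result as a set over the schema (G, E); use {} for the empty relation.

{(v, 2)}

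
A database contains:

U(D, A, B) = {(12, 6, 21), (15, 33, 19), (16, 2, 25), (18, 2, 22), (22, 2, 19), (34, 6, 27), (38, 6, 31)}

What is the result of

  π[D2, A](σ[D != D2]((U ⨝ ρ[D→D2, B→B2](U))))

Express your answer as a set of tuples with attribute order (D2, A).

ρ[D→D2, B→B2]: schema becomes (D2, A, B2); tuples unchanged.
U ⋈ ρ[D→D2, B→B2](U) (natural join on A): {(12, 6, 21, 12, 21), (12, 6, 21, 34, 27), (12, 6, 21, 38, 31), (15, 33, 19, 15, 19), (16, 2, 25, 16, 25), (16, 2, 25, 18, 22), (16, 2, 25, 22, 19), (18, 2, 22, 16, 25), (18, 2, 22, 18, 22), (18, 2, 22, 22, 19), (22, 2, 19, 16, 25), (22, 2, 19, 18, 22), (22, 2, 19, 22, 19), (34, 6, 27, 12, 21), (34, 6, 27, 34, 27), (34, 6, 27, 38, 31), (38, 6, 31, 12, 21), (38, 6, 31, 34, 27), (38, 6, 31, 38, 31)}
Selection D != D2: {(12, 6, 21, 34, 27), (12, 6, 21, 38, 31), (16, 2, 25, 18, 22), (16, 2, 25, 22, 19), (18, 2, 22, 16, 25), (18, 2, 22, 22, 19), (22, 2, 19, 16, 25), (22, 2, 19, 18, 22), (34, 6, 27, 12, 21), (34, 6, 27, 38, 31), (38, 6, 31, 12, 21), (38, 6, 31, 34, 27)}
π_{D2, A} gives {(12, 6), (16, 2), (18, 2), (22, 2), (34, 6), (38, 6)} (6 duplicate(s) eliminated).

{(12, 6), (16, 2), (18, 2), (22, 2), (34, 6), (38, 6)}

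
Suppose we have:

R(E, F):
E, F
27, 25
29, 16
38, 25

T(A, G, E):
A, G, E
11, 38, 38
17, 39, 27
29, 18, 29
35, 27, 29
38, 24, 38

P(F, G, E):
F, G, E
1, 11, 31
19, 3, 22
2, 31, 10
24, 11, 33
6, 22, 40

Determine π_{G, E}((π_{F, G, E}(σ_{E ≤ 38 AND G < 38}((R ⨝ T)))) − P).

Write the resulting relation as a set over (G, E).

R ⋈ T (natural join on E): {(27, 25, 17, 39), (29, 16, 29, 18), (29, 16, 35, 27), (38, 25, 11, 38), (38, 25, 38, 24)}
Apply σ_{E ≤ 38 AND G < 38}; surviving tuples: {(29, 16, 29, 18), (29, 16, 35, 27), (38, 25, 38, 24)}
π_{F, G, E} gives {(16, 18, 29), (16, 27, 29), (25, 24, 38)}.
Difference: {(16, 18, 29), (16, 27, 29), (25, 24, 38)} with {(1, 11, 31), (19, 3, 22), (2, 31, 10), (24, 11, 33), (6, 22, 40)} → {(16, 18, 29), (16, 27, 29), (25, 24, 38)}
π_{G, E} gives {(18, 29), (24, 38), (27, 29)}.

{(18, 29), (24, 38), (27, 29)}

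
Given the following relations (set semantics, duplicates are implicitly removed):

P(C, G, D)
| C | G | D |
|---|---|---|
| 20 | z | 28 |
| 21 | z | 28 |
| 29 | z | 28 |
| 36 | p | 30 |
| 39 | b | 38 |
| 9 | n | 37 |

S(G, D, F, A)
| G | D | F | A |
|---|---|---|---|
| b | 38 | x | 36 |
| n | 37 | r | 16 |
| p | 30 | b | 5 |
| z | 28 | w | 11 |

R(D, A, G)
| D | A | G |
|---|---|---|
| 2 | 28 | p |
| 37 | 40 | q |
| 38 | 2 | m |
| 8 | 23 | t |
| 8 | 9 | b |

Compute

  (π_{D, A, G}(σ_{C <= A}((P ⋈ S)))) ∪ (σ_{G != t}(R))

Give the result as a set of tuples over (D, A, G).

{(2, 28, p), (37, 16, n), (37, 40, q), (38, 2, m), (8, 9, b)}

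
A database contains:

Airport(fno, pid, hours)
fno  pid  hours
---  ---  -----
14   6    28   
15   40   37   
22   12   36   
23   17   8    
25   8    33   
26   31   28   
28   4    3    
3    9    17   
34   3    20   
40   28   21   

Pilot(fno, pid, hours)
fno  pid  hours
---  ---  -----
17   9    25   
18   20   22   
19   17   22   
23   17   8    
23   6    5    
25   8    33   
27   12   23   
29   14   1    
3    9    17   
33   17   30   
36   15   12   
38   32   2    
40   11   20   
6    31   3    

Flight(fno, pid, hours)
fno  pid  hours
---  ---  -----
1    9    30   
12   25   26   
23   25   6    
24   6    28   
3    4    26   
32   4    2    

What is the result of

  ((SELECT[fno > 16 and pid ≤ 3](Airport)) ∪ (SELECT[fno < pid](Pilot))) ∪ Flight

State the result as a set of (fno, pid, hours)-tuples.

{(1, 9, 30), (12, 25, 26), (18, 20, 22), (23, 25, 6), (24, 6, 28), (3, 4, 26), (3, 9, 17), (32, 4, 2), (34, 3, 20), (6, 31, 3)}

Apply σ_{fno > 16 and pid ≤ 3}; surviving tuples: {(34, 3, 20)}
Apply σ_{fno < pid}; surviving tuples: {(18, 20, 22), (3, 9, 17), (6, 31, 3)}
Union: {(34, 3, 20)} with {(18, 20, 22), (3, 9, 17), (6, 31, 3)} → {(18, 20, 22), (3, 9, 17), (34, 3, 20), (6, 31, 3)}
Union: {(18, 20, 22), (3, 9, 17), (34, 3, 20), (6, 31, 3)} with {(1, 9, 30), (12, 25, 26), (23, 25, 6), (24, 6, 28), (3, 4, 26), (32, 4, 2)} → {(1, 9, 30), (12, 25, 26), (18, 20, 22), (23, 25, 6), (24, 6, 28), (3, 4, 26), (3, 9, 17), (32, 4, 2), (34, 3, 20), (6, 31, 3)}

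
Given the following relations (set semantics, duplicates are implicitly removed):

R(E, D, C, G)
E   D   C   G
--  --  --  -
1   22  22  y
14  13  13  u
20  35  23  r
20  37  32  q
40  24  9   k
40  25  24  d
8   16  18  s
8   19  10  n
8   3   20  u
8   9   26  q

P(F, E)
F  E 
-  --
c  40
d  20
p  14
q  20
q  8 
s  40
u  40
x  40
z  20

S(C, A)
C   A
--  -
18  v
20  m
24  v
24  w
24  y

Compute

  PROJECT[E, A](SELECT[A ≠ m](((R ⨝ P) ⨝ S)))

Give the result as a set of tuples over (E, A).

{(40, v), (40, w), (40, y), (8, v)}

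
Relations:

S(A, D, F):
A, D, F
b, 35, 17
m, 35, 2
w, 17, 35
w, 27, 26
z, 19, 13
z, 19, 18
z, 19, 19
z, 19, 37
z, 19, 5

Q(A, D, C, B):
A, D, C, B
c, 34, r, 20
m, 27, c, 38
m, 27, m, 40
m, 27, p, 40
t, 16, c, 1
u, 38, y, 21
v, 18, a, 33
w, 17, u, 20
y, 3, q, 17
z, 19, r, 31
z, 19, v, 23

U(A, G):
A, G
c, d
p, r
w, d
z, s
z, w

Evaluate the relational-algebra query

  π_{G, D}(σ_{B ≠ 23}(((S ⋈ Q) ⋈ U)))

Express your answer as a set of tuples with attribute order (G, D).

Natural join on A, D: {(w, 17, 35, u, 20), (z, 19, 13, r, 31), (z, 19, 13, v, 23), (z, 19, 18, r, 31), (z, 19, 18, v, 23), (z, 19, 19, r, 31), (z, 19, 19, v, 23), (z, 19, 37, r, 31), (z, 19, 37, v, 23), (z, 19, 5, r, 31), (z, 19, 5, v, 23)}
Natural join on A: {(w, 17, 35, u, 20, d), (z, 19, 13, r, 31, s), (z, 19, 13, r, 31, w), (z, 19, 13, v, 23, s), (z, 19, 13, v, 23, w), (z, 19, 18, r, 31, s), (z, 19, 18, r, 31, w), (z, 19, 18, v, 23, s), (z, 19, 18, v, 23, w), (z, 19, 19, r, 31, s), (z, 19, 19, r, 31, w), (z, 19, 19, v, 23, s), (z, 19, 19, v, 23, w), (z, 19, 37, r, 31, s), (z, 19, 37, r, 31, w), (z, 19, 37, v, 23, s), (z, 19, 37, v, 23, w), (z, 19, 5, r, 31, s), (z, 19, 5, r, 31, w), (z, 19, 5, v, 23, s), (z, 19, 5, v, 23, w)}
σ[B ≠ 23]: keep tuples satisfying B ≠ 23 → {(w, 17, 35, u, 20, d), (z, 19, 13, r, 31, s), (z, 19, 13, r, 31, w), (z, 19, 18, r, 31, s), (z, 19, 18, r, 31, w), (z, 19, 19, r, 31, s), (z, 19, 19, r, 31, w), (z, 19, 37, r, 31, s), (z, 19, 37, r, 31, w), (z, 19, 5, r, 31, s), (z, 19, 5, r, 31, w)}
Keep only column(s) G, D (8 duplicate(s) eliminated): {(d, 17), (s, 19), (w, 19)}

{(d, 17), (s, 19), (w, 19)}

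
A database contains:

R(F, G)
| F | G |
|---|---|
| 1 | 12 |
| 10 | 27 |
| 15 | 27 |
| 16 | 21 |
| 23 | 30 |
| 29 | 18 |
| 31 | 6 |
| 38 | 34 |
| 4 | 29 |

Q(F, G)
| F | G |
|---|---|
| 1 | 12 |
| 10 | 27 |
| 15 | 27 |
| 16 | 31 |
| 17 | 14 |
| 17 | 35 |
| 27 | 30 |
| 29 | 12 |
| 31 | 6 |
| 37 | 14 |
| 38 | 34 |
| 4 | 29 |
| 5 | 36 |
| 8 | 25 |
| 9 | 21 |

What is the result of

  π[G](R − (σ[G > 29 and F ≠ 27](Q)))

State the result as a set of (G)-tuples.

Filtering on G > 29 and F ≠ 27 leaves {(16, 31), (17, 35), (38, 34), (5, 36)}.
Taking the difference: {(1, 12), (10, 27), (15, 27), (16, 21), (23, 30), (29, 18), (31, 6), (4, 29)}
π_{G} gives {12, 18, 21, 27, 29, 30, 6} (1 duplicate(s) eliminated).

{12, 18, 21, 27, 29, 30, 6}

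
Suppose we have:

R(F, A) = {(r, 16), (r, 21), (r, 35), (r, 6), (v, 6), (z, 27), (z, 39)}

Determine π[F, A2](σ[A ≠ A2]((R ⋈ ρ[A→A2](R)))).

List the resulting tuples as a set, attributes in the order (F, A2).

ρ[A→A2]: schema becomes (F, A2); tuples unchanged.
R ⋈ ρ[A→A2](R) (natural join on F): {(r, 16, 16), (r, 16, 21), (r, 16, 35), (r, 16, 6), (r, 21, 16), (r, 21, 21), (r, 21, 35), (r, 21, 6), (r, 35, 16), (r, 35, 21), (r, 35, 35), (r, 35, 6), (r, 6, 16), (r, 6, 21), (r, 6, 35), (r, 6, 6), (v, 6, 6), (z, 27, 27), (z, 27, 39), (z, 39, 27), (z, 39, 39)}
Selection A ≠ A2: {(r, 16, 21), (r, 16, 35), (r, 16, 6), (r, 21, 16), (r, 21, 35), (r, 21, 6), (r, 35, 16), (r, 35, 21), (r, 35, 6), (r, 6, 16), (r, 6, 21), (r, 6, 35), (z, 27, 39), (z, 39, 27)}
Keep only column(s) F, A2 (8 duplicate(s) eliminated): {(r, 16), (r, 21), (r, 35), (r, 6), (z, 27), (z, 39)}

{(r, 16), (r, 21), (r, 35), (r, 6), (z, 27), (z, 39)}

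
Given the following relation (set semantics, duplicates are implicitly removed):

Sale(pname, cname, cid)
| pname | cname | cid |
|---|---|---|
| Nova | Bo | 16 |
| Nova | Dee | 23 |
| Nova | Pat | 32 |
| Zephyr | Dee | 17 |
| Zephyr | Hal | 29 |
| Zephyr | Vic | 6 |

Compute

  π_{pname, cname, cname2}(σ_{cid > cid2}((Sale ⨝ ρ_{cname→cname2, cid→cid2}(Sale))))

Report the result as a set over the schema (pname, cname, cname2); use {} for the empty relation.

ρ[cname→cname2, cid→cid2]: schema becomes (pname, cname2, cid2); tuples unchanged.
Sale ⋈ ρ_{cname→cname2, cid→cid2}(Sale) (natural join on pname): {(Nova, Bo, 16, Bo, 16), (Nova, Bo, 16, Dee, 23), (Nova, Bo, 16, Pat, 32), (Nova, Dee, 23, Bo, 16), (Nova, Dee, 23, Dee, 23), (Nova, Dee, 23, Pat, 32), (Nova, Pat, 32, Bo, 16), (Nova, Pat, 32, Dee, 23), (Nova, Pat, 32, Pat, 32), (Zephyr, Dee, 17, Dee, 17), (Zephyr, Dee, 17, Hal, 29), (Zephyr, Dee, 17, Vic, 6), (Zephyr, Hal, 29, Dee, 17), (Zephyr, Hal, 29, Hal, 29), (Zephyr, Hal, 29, Vic, 6), (Zephyr, Vic, 6, Dee, 17), (Zephyr, Vic, 6, Hal, 29), (Zephyr, Vic, 6, Vic, 6)}
Selection cid > cid2: {(Nova, Dee, 23, Bo, 16), (Nova, Pat, 32, Bo, 16), (Nova, Pat, 32, Dee, 23), (Zephyr, Dee, 17, Vic, 6), (Zephyr, Hal, 29, Dee, 17), (Zephyr, Hal, 29, Vic, 6)}
π_{pname, cname, cname2} gives {(Nova, Dee, Bo), (Nova, Pat, Bo), (Nova, Pat, Dee), (Zephyr, Dee, Vic), (Zephyr, Hal, Dee), (Zephyr, Hal, Vic)}.

{(Nova, Dee, Bo), (Nova, Pat, Bo), (Nova, Pat, Dee), (Zephyr, Dee, Vic), (Zephyr, Hal, Dee), (Zephyr, Hal, Vic)}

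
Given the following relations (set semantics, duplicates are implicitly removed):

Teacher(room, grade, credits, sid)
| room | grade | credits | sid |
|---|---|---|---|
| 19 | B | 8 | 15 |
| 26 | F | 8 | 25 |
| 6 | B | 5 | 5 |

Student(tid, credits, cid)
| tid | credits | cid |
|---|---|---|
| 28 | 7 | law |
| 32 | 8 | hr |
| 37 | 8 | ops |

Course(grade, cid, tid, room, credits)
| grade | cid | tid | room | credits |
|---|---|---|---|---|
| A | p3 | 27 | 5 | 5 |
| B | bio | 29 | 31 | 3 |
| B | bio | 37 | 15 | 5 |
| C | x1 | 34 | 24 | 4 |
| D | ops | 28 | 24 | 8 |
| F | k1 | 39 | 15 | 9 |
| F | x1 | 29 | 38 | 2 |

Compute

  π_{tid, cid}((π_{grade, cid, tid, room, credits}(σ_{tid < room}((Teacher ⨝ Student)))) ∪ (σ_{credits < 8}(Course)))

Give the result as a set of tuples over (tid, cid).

Joining Teacher and Student on credits yields {(19, B, 8, 15, 32, hr), (19, B, 8, 15, 37, ops), (26, F, 8, 25, 32, hr), (26, F, 8, 25, 37, ops)}.
σ[tid < room]: keep tuples satisfying tid < room → {}
π_{grade, cid, tid, room, credits} gives {}.
σ[credits < 8]: keep tuples satisfying credits < 8 → {(A, p3, 27, 5, 5), (B, bio, 29, 31, 3), (B, bio, 37, 15, 5), (C, x1, 34, 24, 4), (F, x1, 29, 38, 2)}
Set union of the two operands is {(A, p3, 27, 5, 5), (B, bio, 29, 31, 3), (B, bio, 37, 15, 5), (C, x1, 34, 24, 4), (F, x1, 29, 38, 2)}.
π_{tid, cid} gives {(27, p3), (29, bio), (29, x1), (34, x1), (37, bio)}.

{(27, p3), (29, bio), (29, x1), (34, x1), (37, bio)}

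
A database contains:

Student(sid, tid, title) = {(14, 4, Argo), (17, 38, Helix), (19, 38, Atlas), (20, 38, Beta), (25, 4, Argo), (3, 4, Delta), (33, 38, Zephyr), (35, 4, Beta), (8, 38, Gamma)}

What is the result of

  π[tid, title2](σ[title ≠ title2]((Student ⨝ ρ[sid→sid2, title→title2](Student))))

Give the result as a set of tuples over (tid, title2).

ρ[sid→sid2, title→title2]: schema becomes (sid2, tid, title2); tuples unchanged.
Joining Student and ρ[sid→sid2, title→title2](Student) on tid yields {(14, 4, Argo, 14, Argo), (14, 4, Argo, 25, Argo), (14, 4, Argo, 3, Delta), (14, 4, Argo, 35, Beta), (17, 38, Helix, 17, Helix), (17, 38, Helix, 19, Atlas), (17, 38, Helix, 20, Beta), (17, 38, Helix, 33, Zephyr), (17, 38, Helix, 8, Gamma), (19, 38, Atlas, 17, Helix), (19, 38, Atlas, 19, Atlas), (19, 38, Atlas, 20, Beta), (19, 38, Atlas, 33, Zephyr), (19, 38, Atlas, 8, Gamma), (20, 38, Beta, 17, Helix), (20, 38, Beta, 19, Atlas), (20, 38, Beta, 20, Beta), (20, 38, Beta, 33, Zephyr), (20, 38, Beta, 8, Gamma), (25, 4, Argo, 14, Argo), (25, 4, Argo, 25, Argo), (25, 4, Argo, 3, Delta), (25, 4, Argo, 35, Beta), (3, 4, Delta, 14, Argo), (3, 4, Delta, 25, Argo), (3, 4, Delta, 3, Delta), (3, 4, Delta, 35, Beta), (33, 38, Zephyr, 17, Helix), (33, 38, Zephyr, 19, Atlas), (33, 38, Zephyr, 20, Beta), (33, 38, Zephyr, 33, Zephyr), (33, 38, Zephyr, 8, Gamma), (35, 4, Beta, 14, Argo), (35, 4, Beta, 25, Argo), (35, 4, Beta, 3, Delta), (35, 4, Beta, 35, Beta), (8, 38, Gamma, 17, Helix), (8, 38, Gamma, 19, Atlas), (8, 38, Gamma, 20, Beta), (8, 38, Gamma, 33, Zephyr), (8, 38, Gamma, 8, Gamma)}.
σ[title ≠ title2]: keep tuples satisfying title ≠ title2 → {(14, 4, Argo, 3, Delta), (14, 4, Argo, 35, Beta), (17, 38, Helix, 19, Atlas), (17, 38, Helix, 20, Beta), (17, 38, Helix, 33, Zephyr), (17, 38, Helix, 8, Gamma), (19, 38, Atlas, 17, Helix), (19, 38, Atlas, 20, Beta), (19, 38, Atlas, 33, Zephyr), (19, 38, Atlas, 8, Gamma), (20, 38, Beta, 17, Helix), (20, 38, Beta, 19, Atlas), (20, 38, Beta, 33, Zephyr), (20, 38, Beta, 8, Gamma), (25, 4, Argo, 3, Delta), (25, 4, Argo, 35, Beta), (3, 4, Delta, 14, Argo), (3, 4, Delta, 25, Argo), (3, 4, Delta, 35, Beta), (33, 38, Zephyr, 17, Helix), (33, 38, Zephyr, 19, Atlas), (33, 38, Zephyr, 20, Beta), (33, 38, Zephyr, 8, Gamma), (35, 4, Beta, 14, Argo), (35, 4, Beta, 25, Argo), (35, 4, Beta, 3, Delta), (8, 38, Gamma, 17, Helix), (8, 38, Gamma, 19, Atlas), (8, 38, Gamma, 20, Beta), (8, 38, Gamma, 33, Zephyr)}
π[tid, title2]: project onto (tid, title2) (22 duplicate(s) eliminated) → {(38, Atlas), (38, Beta), (38, Gamma), (38, Helix), (38, Zephyr), (4, Argo), (4, Beta), (4, Delta)}

{(38, Atlas), (38, Beta), (38, Gamma), (38, Helix), (38, Zephyr), (4, Argo), (4, Beta), (4, Delta)}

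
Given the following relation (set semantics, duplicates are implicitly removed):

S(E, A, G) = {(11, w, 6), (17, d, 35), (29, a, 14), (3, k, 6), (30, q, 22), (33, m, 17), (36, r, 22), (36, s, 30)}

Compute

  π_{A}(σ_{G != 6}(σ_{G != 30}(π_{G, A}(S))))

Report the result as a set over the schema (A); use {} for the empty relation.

π[G, A]: project onto (G, A) → {(14, a), (17, m), (22, q), (22, r), (30, s), (35, d), (6, k), (6, w)}
Apply σ_{G != 30}; surviving tuples: {(14, a), (17, m), (22, q), (22, r), (35, d), (6, k), (6, w)}
Apply σ_{G != 6}; surviving tuples: {(14, a), (17, m), (22, q), (22, r), (35, d)}
π[A]: project onto (A) → {a, d, m, q, r}

{a, d, m, q, r}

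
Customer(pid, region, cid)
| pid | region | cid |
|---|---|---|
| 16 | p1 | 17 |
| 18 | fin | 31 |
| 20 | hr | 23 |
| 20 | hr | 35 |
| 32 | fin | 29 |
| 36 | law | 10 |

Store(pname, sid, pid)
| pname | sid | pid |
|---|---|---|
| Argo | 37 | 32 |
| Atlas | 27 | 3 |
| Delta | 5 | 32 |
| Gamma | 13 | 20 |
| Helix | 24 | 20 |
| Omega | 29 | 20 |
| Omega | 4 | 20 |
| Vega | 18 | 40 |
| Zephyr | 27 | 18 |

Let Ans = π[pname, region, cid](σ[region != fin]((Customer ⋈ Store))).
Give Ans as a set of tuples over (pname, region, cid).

{(Gamma, hr, 23), (Gamma, hr, 35), (Helix, hr, 23), (Helix, hr, 35), (Omega, hr, 23), (Omega, hr, 35)}

Joining Customer and Store on pid yields {(18, fin, 31, Zephyr, 27), (20, hr, 23, Gamma, 13), (20, hr, 23, Helix, 24), (20, hr, 23, Omega, 29), (20, hr, 23, Omega, 4), (20, hr, 35, Gamma, 13), (20, hr, 35, Helix, 24), (20, hr, 35, Omega, 29), (20, hr, 35, Omega, 4), (32, fin, 29, Argo, 37), (32, fin, 29, Delta, 5)}.
σ[region != fin]: keep tuples satisfying region != fin → {(20, hr, 23, Gamma, 13), (20, hr, 23, Helix, 24), (20, hr, 23, Omega, 29), (20, hr, 23, Omega, 4), (20, hr, 35, Gamma, 13), (20, hr, 35, Helix, 24), (20, hr, 35, Omega, 29), (20, hr, 35, Omega, 4)}
Keep only column(s) pname, region, cid (2 duplicate(s) eliminated): {(Gamma, hr, 23), (Gamma, hr, 35), (Helix, hr, 23), (Helix, hr, 35), (Omega, hr, 23), (Omega, hr, 35)}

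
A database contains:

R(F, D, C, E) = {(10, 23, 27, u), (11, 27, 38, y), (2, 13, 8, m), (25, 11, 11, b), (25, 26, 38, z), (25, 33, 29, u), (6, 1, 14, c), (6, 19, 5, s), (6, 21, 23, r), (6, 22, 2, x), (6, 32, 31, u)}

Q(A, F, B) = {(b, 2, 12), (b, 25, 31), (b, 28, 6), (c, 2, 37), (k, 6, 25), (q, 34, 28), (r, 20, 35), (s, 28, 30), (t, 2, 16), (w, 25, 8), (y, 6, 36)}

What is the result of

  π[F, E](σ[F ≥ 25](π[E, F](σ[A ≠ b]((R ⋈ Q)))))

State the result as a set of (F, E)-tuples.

{(25, b), (25, u), (25, z)}

Natural join on F: {(2, 13, 8, m, b, 12), (2, 13, 8, m, c, 37), (2, 13, 8, m, t, 16), (25, 11, 11, b, b, 31), (25, 11, 11, b, w, 8), (25, 26, 38, z, b, 31), (25, 26, 38, z, w, 8), (25, 33, 29, u, b, 31), (25, 33, 29, u, w, 8), (6, 1, 14, c, k, 25), (6, 1, 14, c, y, 36), (6, 19, 5, s, k, 25), (6, 19, 5, s, y, 36), (6, 21, 23, r, k, 25), (6, 21, 23, r, y, 36), (6, 22, 2, x, k, 25), (6, 22, 2, x, y, 36), (6, 32, 31, u, k, 25), (6, 32, 31, u, y, 36)}
σ[A ≠ b]: keep tuples satisfying A ≠ b → {(2, 13, 8, m, c, 37), (2, 13, 8, m, t, 16), (25, 11, 11, b, w, 8), (25, 26, 38, z, w, 8), (25, 33, 29, u, w, 8), (6, 1, 14, c, k, 25), (6, 1, 14, c, y, 36), (6, 19, 5, s, k, 25), (6, 19, 5, s, y, 36), (6, 21, 23, r, k, 25), (6, 21, 23, r, y, 36), (6, 22, 2, x, k, 25), (6, 22, 2, x, y, 36), (6, 32, 31, u, k, 25), (6, 32, 31, u, y, 36)}
Keep only column(s) E, F (6 duplicate(s) eliminated): {(b, 25), (c, 6), (m, 2), (r, 6), (s, 6), (u, 25), (u, 6), (x, 6), (z, 25)}
σ[F ≥ 25]: keep tuples satisfying F ≥ 25 → {(b, 25), (u, 25), (z, 25)}
Keep only column(s) F, E: {(25, b), (25, u), (25, z)}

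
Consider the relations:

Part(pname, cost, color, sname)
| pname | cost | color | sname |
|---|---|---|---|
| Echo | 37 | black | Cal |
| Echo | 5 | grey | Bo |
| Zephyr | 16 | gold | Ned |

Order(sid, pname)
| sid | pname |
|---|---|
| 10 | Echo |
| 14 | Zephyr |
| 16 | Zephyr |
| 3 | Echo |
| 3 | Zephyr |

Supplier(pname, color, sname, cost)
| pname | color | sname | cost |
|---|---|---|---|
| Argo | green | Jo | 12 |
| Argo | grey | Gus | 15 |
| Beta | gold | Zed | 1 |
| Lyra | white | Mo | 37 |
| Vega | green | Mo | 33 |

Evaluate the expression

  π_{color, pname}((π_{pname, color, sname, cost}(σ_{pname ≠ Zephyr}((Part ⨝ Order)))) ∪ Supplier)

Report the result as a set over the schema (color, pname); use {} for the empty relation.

Part ⋈ Order (natural join on pname): {(Echo, 37, black, Cal, 10), (Echo, 37, black, Cal, 3), (Echo, 5, grey, Bo, 10), (Echo, 5, grey, Bo, 3), (Zephyr, 16, gold, Ned, 14), (Zephyr, 16, gold, Ned, 16), (Zephyr, 16, gold, Ned, 3)}
Filtering on pname ≠ Zephyr leaves {(Echo, 37, black, Cal, 10), (Echo, 37, black, Cal, 3), (Echo, 5, grey, Bo, 10), (Echo, 5, grey, Bo, 3)}.
π[pname, color, sname, cost]: project onto (pname, color, sname, cost) (2 duplicate(s) eliminated) → {(Echo, black, Cal, 37), (Echo, grey, Bo, 5)}
Union: {(Echo, black, Cal, 37), (Echo, grey, Bo, 5)} with {(Argo, green, Jo, 12), (Argo, grey, Gus, 15), (Beta, gold, Zed, 1), (Lyra, white, Mo, 37), (Vega, green, Mo, 33)} → {(Argo, green, Jo, 12), (Argo, grey, Gus, 15), (Beta, gold, Zed, 1), (Echo, black, Cal, 37), (Echo, grey, Bo, 5), (Lyra, white, Mo, 37), (Vega, green, Mo, 33)}
π[color, pname]: project onto (color, pname) → {(black, Echo), (gold, Beta), (green, Argo), (green, Vega), (grey, Argo), (grey, Echo), (white, Lyra)}

{(black, Echo), (gold, Beta), (green, Argo), (green, Vega), (grey, Argo), (grey, Echo), (white, Lyra)}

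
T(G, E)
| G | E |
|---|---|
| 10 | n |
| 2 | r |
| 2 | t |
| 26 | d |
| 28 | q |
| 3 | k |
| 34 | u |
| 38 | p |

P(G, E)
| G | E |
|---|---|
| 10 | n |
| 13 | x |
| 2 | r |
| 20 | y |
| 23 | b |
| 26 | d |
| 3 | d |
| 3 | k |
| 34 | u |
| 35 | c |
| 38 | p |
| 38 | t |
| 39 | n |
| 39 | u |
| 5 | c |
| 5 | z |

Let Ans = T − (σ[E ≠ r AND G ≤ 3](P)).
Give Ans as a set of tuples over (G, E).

Apply σ_{E ≠ r AND G ≤ 3}; surviving tuples: {(3, d), (3, k)}
Set difference of the two operands is {(10, n), (2, r), (2, t), (26, d), (28, q), (34, u), (38, p)}.

{(10, n), (2, r), (2, t), (26, d), (28, q), (34, u), (38, p)}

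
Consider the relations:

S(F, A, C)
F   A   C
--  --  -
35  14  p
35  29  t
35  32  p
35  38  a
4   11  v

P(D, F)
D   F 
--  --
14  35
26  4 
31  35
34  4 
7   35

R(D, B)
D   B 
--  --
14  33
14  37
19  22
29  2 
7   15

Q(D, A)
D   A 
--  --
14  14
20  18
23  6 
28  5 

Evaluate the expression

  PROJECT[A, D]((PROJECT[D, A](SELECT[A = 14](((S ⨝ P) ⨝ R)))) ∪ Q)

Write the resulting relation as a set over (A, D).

S ⋈ P (natural join on F): {(35, 14, p, 14), (35, 14, p, 31), (35, 14, p, 7), (35, 29, t, 14), (35, 29, t, 31), (35, 29, t, 7), (35, 32, p, 14), (35, 32, p, 31), (35, 32, p, 7), (35, 38, a, 14), (35, 38, a, 31), (35, 38, a, 7), (4, 11, v, 26), (4, 11, v, 34)}
(S ⨝ P) ⋈ R (natural join on D): {(35, 14, p, 14, 33), (35, 14, p, 14, 37), (35, 14, p, 7, 15), (35, 29, t, 14, 33), (35, 29, t, 14, 37), (35, 29, t, 7, 15), (35, 32, p, 14, 33), (35, 32, p, 14, 37), (35, 32, p, 7, 15), (35, 38, a, 14, 33), (35, 38, a, 14, 37), (35, 38, a, 7, 15)}
σ[A = 14]: keep tuples satisfying A = 14 → {(35, 14, p, 14, 33), (35, 14, p, 14, 37), (35, 14, p, 7, 15)}
π[D, A]: project onto (D, A) (1 duplicate(s) eliminated) → {(14, 14), (7, 14)}
Union: {(14, 14), (7, 14)} with {(14, 14), (20, 18), (23, 6), (28, 5)} → {(14, 14), (20, 18), (23, 6), (28, 5), (7, 14)}
π[A, D]: project onto (A, D) → {(14, 14), (14, 7), (18, 20), (5, 28), (6, 23)}

{(14, 14), (14, 7), (18, 20), (5, 28), (6, 23)}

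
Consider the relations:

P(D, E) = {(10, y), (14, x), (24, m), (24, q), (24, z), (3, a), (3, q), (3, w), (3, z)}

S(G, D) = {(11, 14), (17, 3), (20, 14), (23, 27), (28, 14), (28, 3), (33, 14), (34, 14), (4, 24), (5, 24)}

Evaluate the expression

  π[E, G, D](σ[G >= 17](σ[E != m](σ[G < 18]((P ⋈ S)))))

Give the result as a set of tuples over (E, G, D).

Natural join on D: {(14, x, 11), (14, x, 20), (14, x, 28), (14, x, 33), (14, x, 34), (24, m, 4), (24, m, 5), (24, q, 4), (24, q, 5), (24, z, 4), (24, z, 5), (3, a, 17), (3, a, 28), (3, q, 17), (3, q, 28), (3, w, 17), (3, w, 28), (3, z, 17), (3, z, 28)}
Apply σ_{G < 18}; surviving tuples: {(14, x, 11), (24, m, 4), (24, m, 5), (24, q, 4), (24, q, 5), (24, z, 4), (24, z, 5), (3, a, 17), (3, q, 17), (3, w, 17), (3, z, 17)}
Apply σ_{E != m}; surviving tuples: {(14, x, 11), (24, q, 4), (24, q, 5), (24, z, 4), (24, z, 5), (3, a, 17), (3, q, 17), (3, w, 17), (3, z, 17)}
Apply σ_{G >= 17}; surviving tuples: {(3, a, 17), (3, q, 17), (3, w, 17), (3, z, 17)}
π[E, G, D]: project onto (E, G, D) → {(a, 17, 3), (q, 17, 3), (w, 17, 3), (z, 17, 3)}

{(a, 17, 3), (q, 17, 3), (w, 17, 3), (z, 17, 3)}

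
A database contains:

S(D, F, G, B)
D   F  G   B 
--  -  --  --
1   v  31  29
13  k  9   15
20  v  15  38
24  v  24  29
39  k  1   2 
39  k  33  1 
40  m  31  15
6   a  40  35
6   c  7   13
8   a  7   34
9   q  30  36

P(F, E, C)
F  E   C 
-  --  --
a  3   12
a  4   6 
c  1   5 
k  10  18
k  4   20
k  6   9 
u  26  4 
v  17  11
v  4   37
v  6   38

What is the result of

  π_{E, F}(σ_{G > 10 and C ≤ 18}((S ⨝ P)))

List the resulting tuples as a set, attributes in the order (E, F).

{(10, k), (17, v), (3, a), (4, a), (6, k)}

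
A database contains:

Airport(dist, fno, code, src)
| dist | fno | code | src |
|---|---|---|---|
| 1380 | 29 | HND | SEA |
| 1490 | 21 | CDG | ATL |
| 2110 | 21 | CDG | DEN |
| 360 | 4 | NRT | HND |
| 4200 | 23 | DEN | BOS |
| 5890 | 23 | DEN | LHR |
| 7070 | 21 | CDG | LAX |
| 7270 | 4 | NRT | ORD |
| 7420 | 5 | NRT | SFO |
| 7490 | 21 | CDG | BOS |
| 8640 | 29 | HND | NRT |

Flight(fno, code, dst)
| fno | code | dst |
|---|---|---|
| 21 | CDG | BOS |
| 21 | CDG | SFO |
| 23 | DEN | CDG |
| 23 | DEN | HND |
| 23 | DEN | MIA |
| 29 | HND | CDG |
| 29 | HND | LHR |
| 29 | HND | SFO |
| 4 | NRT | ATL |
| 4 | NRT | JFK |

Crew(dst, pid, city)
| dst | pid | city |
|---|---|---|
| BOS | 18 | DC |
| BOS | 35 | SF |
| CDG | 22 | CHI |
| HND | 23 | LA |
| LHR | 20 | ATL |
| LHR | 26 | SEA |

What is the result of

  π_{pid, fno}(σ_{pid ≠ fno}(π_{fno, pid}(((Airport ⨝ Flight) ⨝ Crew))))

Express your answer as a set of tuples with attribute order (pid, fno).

{(18, 21), (20, 29), (22, 23), (22, 29), (26, 29), (35, 21)}

Joining Airport and Flight on fno, code yields {(1380, 29, HND, SEA, CDG), (1380, 29, HND, SEA, LHR), (1380, 29, HND, SEA, SFO), (1490, 21, CDG, ATL, BOS), (1490, 21, CDG, ATL, SFO), (2110, 21, CDG, DEN, BOS), (2110, 21, CDG, DEN, SFO), (360, 4, NRT, HND, ATL), (360, 4, NRT, HND, JFK), (4200, 23, DEN, BOS, CDG), (4200, 23, DEN, BOS, HND), (4200, 23, DEN, BOS, MIA), (5890, 23, DEN, LHR, CDG), (5890, 23, DEN, LHR, HND), (5890, 23, DEN, LHR, MIA), (7070, 21, CDG, LAX, BOS), (7070, 21, CDG, LAX, SFO), (7270, 4, NRT, ORD, ATL), (7270, 4, NRT, ORD, JFK), (7490, 21, CDG, BOS, BOS), (7490, 21, CDG, BOS, SFO), (8640, 29, HND, NRT, CDG), (8640, 29, HND, NRT, LHR), (8640, 29, HND, NRT, SFO)}.
Joining (Airport ⨝ Flight) and Crew on dst yields {(1380, 29, HND, SEA, CDG, 22, CHI), (1380, 29, HND, SEA, LHR, 20, ATL), (1380, 29, HND, SEA, LHR, 26, SEA), (1490, 21, CDG, ATL, BOS, 18, DC), (1490, 21, CDG, ATL, BOS, 35, SF), (2110, 21, CDG, DEN, BOS, 18, DC), (2110, 21, CDG, DEN, BOS, 35, SF), (4200, 23, DEN, BOS, CDG, 22, CHI), (4200, 23, DEN, BOS, HND, 23, LA), (5890, 23, DEN, LHR, CDG, 22, CHI), (5890, 23, DEN, LHR, HND, 23, LA), (7070, 21, CDG, LAX, BOS, 18, DC), (7070, 21, CDG, LAX, BOS, 35, SF), (7490, 21, CDG, BOS, BOS, 18, DC), (7490, 21, CDG, BOS, BOS, 35, SF), (8640, 29, HND, NRT, CDG, 22, CHI), (8640, 29, HND, NRT, LHR, 20, ATL), (8640, 29, HND, NRT, LHR, 26, SEA)}.
Projecting to fno, pid (11 duplicate(s) eliminated): {(21, 18), (21, 35), (23, 22), (23, 23), (29, 20), (29, 22), (29, 26)}
Selection pid ≠ fno: {(21, 18), (21, 35), (23, 22), (29, 20), (29, 22), (29, 26)}
Projecting to pid, fno: {(18, 21), (20, 29), (22, 23), (22, 29), (26, 29), (35, 21)}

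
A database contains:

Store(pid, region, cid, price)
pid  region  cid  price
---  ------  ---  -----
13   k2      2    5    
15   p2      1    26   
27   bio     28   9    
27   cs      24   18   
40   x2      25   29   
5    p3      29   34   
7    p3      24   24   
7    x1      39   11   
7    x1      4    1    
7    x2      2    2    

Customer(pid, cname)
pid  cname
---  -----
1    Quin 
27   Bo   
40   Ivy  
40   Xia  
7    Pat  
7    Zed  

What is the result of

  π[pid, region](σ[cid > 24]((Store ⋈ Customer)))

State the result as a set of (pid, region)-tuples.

{(27, bio), (40, x2), (7, x1)}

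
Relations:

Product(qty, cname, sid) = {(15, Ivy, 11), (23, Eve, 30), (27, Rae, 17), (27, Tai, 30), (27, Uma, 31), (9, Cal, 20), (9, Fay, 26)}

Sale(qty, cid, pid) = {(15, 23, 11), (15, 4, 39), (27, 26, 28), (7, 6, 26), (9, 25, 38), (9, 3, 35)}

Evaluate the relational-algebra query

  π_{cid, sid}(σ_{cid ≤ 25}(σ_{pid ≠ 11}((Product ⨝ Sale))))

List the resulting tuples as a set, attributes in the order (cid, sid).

Product ⋈ Sale (natural join on qty): {(15, Ivy, 11, 23, 11), (15, Ivy, 11, 4, 39), (27, Rae, 17, 26, 28), (27, Tai, 30, 26, 28), (27, Uma, 31, 26, 28), (9, Cal, 20, 25, 38), (9, Cal, 20, 3, 35), (9, Fay, 26, 25, 38), (9, Fay, 26, 3, 35)}
Selection pid ≠ 11: {(15, Ivy, 11, 4, 39), (27, Rae, 17, 26, 28), (27, Tai, 30, 26, 28), (27, Uma, 31, 26, 28), (9, Cal, 20, 25, 38), (9, Cal, 20, 3, 35), (9, Fay, 26, 25, 38), (9, Fay, 26, 3, 35)}
Selection cid ≤ 25: {(15, Ivy, 11, 4, 39), (9, Cal, 20, 25, 38), (9, Cal, 20, 3, 35), (9, Fay, 26, 25, 38), (9, Fay, 26, 3, 35)}
Keep only column(s) cid, sid: {(25, 20), (25, 26), (3, 20), (3, 26), (4, 11)}

{(25, 20), (25, 26), (3, 20), (3, 26), (4, 11)}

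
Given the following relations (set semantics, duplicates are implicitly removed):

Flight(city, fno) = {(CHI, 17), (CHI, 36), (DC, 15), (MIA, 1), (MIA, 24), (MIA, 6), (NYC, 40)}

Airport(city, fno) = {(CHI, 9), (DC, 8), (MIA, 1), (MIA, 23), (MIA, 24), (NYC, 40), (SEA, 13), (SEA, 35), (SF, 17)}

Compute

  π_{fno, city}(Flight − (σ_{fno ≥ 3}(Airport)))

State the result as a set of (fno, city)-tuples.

{(1, MIA), (15, DC), (17, CHI), (36, CHI), (6, MIA)}

Filtering on fno ≥ 3 leaves {(CHI, 9), (DC, 8), (MIA, 23), (MIA, 24), (NYC, 40), (SEA, 13), (SEA, 35), (SF, 17)}.
Difference: {(CHI, 17), (CHI, 36), (DC, 15), (MIA, 1), (MIA, 24), (MIA, 6), (NYC, 40)} with {(CHI, 9), (DC, 8), (MIA, 23), (MIA, 24), (NYC, 40), (SEA, 13), (SEA, 35), (SF, 17)} → {(CHI, 17), (CHI, 36), (DC, 15), (MIA, 1), (MIA, 6)}
Keep only column(s) fno, city: {(1, MIA), (15, DC), (17, CHI), (36, CHI), (6, MIA)}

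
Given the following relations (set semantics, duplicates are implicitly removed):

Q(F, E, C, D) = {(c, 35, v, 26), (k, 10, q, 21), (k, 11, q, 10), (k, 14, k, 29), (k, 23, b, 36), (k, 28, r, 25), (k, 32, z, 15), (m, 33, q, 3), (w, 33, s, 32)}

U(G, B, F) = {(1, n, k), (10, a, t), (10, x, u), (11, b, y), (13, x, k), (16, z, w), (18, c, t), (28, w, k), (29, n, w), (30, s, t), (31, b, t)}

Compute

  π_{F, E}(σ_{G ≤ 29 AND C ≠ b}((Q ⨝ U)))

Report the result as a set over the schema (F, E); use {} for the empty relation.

Natural join on F: {(k, 10, q, 21, 1, n), (k, 10, q, 21, 13, x), (k, 10, q, 21, 28, w), (k, 11, q, 10, 1, n), (k, 11, q, 10, 13, x), (k, 11, q, 10, 28, w), (k, 14, k, 29, 1, n), (k, 14, k, 29, 13, x), (k, 14, k, 29, 28, w), (k, 23, b, 36, 1, n), (k, 23, b, 36, 13, x), (k, 23, b, 36, 28, w), (k, 28, r, 25, 1, n), (k, 28, r, 25, 13, x), (k, 28, r, 25, 28, w), (k, 32, z, 15, 1, n), (k, 32, z, 15, 13, x), (k, 32, z, 15, 28, w), (w, 33, s, 32, 16, z), (w, 33, s, 32, 29, n)}
Selection G ≤ 29 AND C ≠ b: {(k, 10, q, 21, 1, n), (k, 10, q, 21, 13, x), (k, 10, q, 21, 28, w), (k, 11, q, 10, 1, n), (k, 11, q, 10, 13, x), (k, 11, q, 10, 28, w), (k, 14, k, 29, 1, n), (k, 14, k, 29, 13, x), (k, 14, k, 29, 28, w), (k, 28, r, 25, 1, n), (k, 28, r, 25, 13, x), (k, 28, r, 25, 28, w), (k, 32, z, 15, 1, n), (k, 32, z, 15, 13, x), (k, 32, z, 15, 28, w), (w, 33, s, 32, 16, z), (w, 33, s, 32, 29, n)}
π[F, E]: project onto (F, E) (11 duplicate(s) eliminated) → {(k, 10), (k, 11), (k, 14), (k, 28), (k, 32), (w, 33)}

{(k, 10), (k, 11), (k, 14), (k, 28), (k, 32), (w, 33)}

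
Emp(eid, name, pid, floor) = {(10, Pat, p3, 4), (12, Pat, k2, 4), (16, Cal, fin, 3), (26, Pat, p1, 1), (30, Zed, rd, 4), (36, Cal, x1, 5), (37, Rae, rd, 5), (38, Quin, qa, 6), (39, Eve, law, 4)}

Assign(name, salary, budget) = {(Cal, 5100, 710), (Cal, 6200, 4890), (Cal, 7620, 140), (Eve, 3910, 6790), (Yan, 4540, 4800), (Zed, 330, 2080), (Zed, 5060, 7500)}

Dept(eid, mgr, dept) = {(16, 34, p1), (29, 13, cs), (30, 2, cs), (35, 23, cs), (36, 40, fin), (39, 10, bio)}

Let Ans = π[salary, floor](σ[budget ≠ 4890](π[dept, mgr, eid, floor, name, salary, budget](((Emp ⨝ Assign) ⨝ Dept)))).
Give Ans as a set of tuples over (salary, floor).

{(330, 4), (3910, 4), (5060, 4), (5100, 3), (5100, 5), (7620, 3), (7620, 5)}

Joining Emp and Assign on name yields {(16, Cal, fin, 3, 5100, 710), (16, Cal, fin, 3, 6200, 4890), (16, Cal, fin, 3, 7620, 140), (30, Zed, rd, 4, 330, 2080), (30, Zed, rd, 4, 5060, 7500), (36, Cal, x1, 5, 5100, 710), (36, Cal, x1, 5, 6200, 4890), (36, Cal, x1, 5, 7620, 140), (39, Eve, law, 4, 3910, 6790)}.
Joining (Emp ⨝ Assign) and Dept on eid yields {(16, Cal, fin, 3, 5100, 710, 34, p1), (16, Cal, fin, 3, 6200, 4890, 34, p1), (16, Cal, fin, 3, 7620, 140, 34, p1), (30, Zed, rd, 4, 330, 2080, 2, cs), (30, Zed, rd, 4, 5060, 7500, 2, cs), (36, Cal, x1, 5, 5100, 710, 40, fin), (36, Cal, x1, 5, 6200, 4890, 40, fin), (36, Cal, x1, 5, 7620, 140, 40, fin), (39, Eve, law, 4, 3910, 6790, 10, bio)}.
π_{dept, mgr, eid, floor, name, salary, budget} gives {(bio, 10, 39, 4, Eve, 3910, 6790), (cs, 2, 30, 4, Zed, 330, 2080), (cs, 2, 30, 4, Zed, 5060, 7500), (fin, 40, 36, 5, Cal, 5100, 710), (fin, 40, 36, 5, Cal, 6200, 4890), (fin, 40, 36, 5, Cal, 7620, 140), (p1, 34, 16, 3, Cal, 5100, 710), (p1, 34, 16, 3, Cal, 6200, 4890), (p1, 34, 16, 3, Cal, 7620, 140)}.
Apply σ_{budget ≠ 4890}; surviving tuples: {(bio, 10, 39, 4, Eve, 3910, 6790), (cs, 2, 30, 4, Zed, 330, 2080), (cs, 2, 30, 4, Zed, 5060, 7500), (fin, 40, 36, 5, Cal, 5100, 710), (fin, 40, 36, 5, Cal, 7620, 140), (p1, 34, 16, 3, Cal, 5100, 710), (p1, 34, 16, 3, Cal, 7620, 140)}
π_{salary, floor} gives {(330, 4), (3910, 4), (5060, 4), (5100, 3), (5100, 5), (7620, 3), (7620, 5)}.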